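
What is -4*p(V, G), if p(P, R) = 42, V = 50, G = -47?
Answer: -168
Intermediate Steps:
-4*p(V, G) = -4*42 = -168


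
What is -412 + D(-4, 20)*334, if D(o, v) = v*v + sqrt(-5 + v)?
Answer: 133188 + 334*sqrt(15) ≈ 1.3448e+5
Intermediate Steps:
D(o, v) = v**2 + sqrt(-5 + v)
-412 + D(-4, 20)*334 = -412 + (20**2 + sqrt(-5 + 20))*334 = -412 + (400 + sqrt(15))*334 = -412 + (133600 + 334*sqrt(15)) = 133188 + 334*sqrt(15)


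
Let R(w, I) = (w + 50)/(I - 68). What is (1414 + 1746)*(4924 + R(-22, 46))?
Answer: 171114000/11 ≈ 1.5556e+7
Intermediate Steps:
R(w, I) = (50 + w)/(-68 + I)
(1414 + 1746)*(4924 + R(-22, 46)) = (1414 + 1746)*(4924 + (50 - 22)/(-68 + 46)) = 3160*(4924 + 28/(-22)) = 3160*(4924 - 1/22*28) = 3160*(4924 - 14/11) = 3160*(54150/11) = 171114000/11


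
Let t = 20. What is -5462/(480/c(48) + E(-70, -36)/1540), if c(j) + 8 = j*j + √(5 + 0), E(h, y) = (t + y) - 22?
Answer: -3147748213488340/106260350771 - 1554441504000*√5/106260350771 ≈ -29656.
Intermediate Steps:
E(h, y) = -2 + y (E(h, y) = (20 + y) - 22 = -2 + y)
c(j) = -8 + √5 + j² (c(j) = -8 + (j*j + √(5 + 0)) = -8 + (j² + √5) = -8 + (√5 + j²) = -8 + √5 + j²)
-5462/(480/c(48) + E(-70, -36)/1540) = -5462/(480/(-8 + √5 + 48²) + (-2 - 36)/1540) = -5462/(480/(-8 + √5 + 2304) - 38*1/1540) = -5462/(480/(2296 + √5) - 19/770) = -5462/(-19/770 + 480/(2296 + √5))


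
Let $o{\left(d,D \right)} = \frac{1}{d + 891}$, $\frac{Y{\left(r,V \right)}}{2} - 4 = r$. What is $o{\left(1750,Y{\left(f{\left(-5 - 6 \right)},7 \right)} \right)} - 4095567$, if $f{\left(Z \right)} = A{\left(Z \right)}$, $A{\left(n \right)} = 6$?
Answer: $- \frac{10816392446}{2641} \approx -4.0956 \cdot 10^{6}$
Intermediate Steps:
$f{\left(Z \right)} = 6$
$Y{\left(r,V \right)} = 8 + 2 r$
$o{\left(d,D \right)} = \frac{1}{891 + d}$
$o{\left(1750,Y{\left(f{\left(-5 - 6 \right)},7 \right)} \right)} - 4095567 = \frac{1}{891 + 1750} - 4095567 = \frac{1}{2641} - 4095567 = - \frac{10816392446}{2641}$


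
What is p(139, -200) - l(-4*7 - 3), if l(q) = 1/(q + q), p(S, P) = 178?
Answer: 11037/62 ≈ 178.02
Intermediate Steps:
l(q) = 1/(2*q)
p(139, -200) - l(-4*7 - 3) = 178 - 1/(2*(-4*7 - 3)) = 178 - 1/(2*(-28 - 3)) = 178 - 1/(2*(-31)) = 178 - (-1)/(2*31) = 178 - 1*(-1/62) = 178 + 1/62 = 11037/62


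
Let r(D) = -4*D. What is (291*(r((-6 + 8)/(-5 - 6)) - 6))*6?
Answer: -101268/11 ≈ -9206.2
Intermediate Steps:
(291*(r((-6 + 8)/(-5 - 6)) - 6))*6 = (291*(-4*(-6 + 8)/(-5 - 6) - 6))*6 = (291*(-8/(-11) - 6))*6 = (291*(-8*(-1)/11 - 6))*6 = (291*(-4*(-2/11) - 6))*6 = (291*(8/11 - 6))*6 = (291*(-58/11))*6 = -16878/11*6 = -101268/11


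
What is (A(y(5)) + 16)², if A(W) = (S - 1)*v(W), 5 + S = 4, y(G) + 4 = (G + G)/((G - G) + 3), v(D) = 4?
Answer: 64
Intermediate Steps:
y(G) = -4 + 2*G/3 (y(G) = -4 + (G + G)/((G - G) + 3) = -4 + (2*G)/(0 + 3) = -4 + (2*G)/3 = -4 + (2*G)*(⅓) = -4 + 2*G/3)
S = -1 (S = -5 + 4 = -1)
A(W) = -8 (A(W) = (-1 - 1)*4 = -2*4 = -8)
(A(y(5)) + 16)² = (-8 + 16)² = 8² = 64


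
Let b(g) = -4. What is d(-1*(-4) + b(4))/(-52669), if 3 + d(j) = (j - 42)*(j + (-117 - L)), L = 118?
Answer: -9867/52669 ≈ -0.18734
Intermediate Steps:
d(j) = -3 + (-235 + j)*(-42 + j) (d(j) = -3 + (j - 42)*(j + (-117 - 1*118)) = -3 + (-42 + j)*(j + (-117 - 118)) = -3 + (-42 + j)*(j - 235) = -3 + (-42 + j)*(-235 + j) = -3 + (-235 + j)*(-42 + j))
d(-1*(-4) + b(4))/(-52669) = (9867 + (-1*(-4) - 4)² - 277*(-1*(-4) - 4))/(-52669) = (9867 + (4 - 4)² - 277*(4 - 4))*(-1/52669) = (9867 + 0² - 277*0)*(-1/52669) = (9867 + 0 + 0)*(-1/52669) = 9867*(-1/52669) = -9867/52669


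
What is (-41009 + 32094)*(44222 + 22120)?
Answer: -591438930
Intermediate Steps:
(-41009 + 32094)*(44222 + 22120) = -8915*66342 = -591438930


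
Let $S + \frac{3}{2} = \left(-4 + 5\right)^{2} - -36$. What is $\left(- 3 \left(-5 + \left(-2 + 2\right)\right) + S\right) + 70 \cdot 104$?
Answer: $\frac{14661}{2} \approx 7330.5$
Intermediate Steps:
$S = \frac{71}{2}$ ($S = - \frac{3}{2} + \left(\left(-4 + 5\right)^{2} - -36\right) = - \frac{3}{2} + \left(1^{2} + 36\right) = - \frac{3}{2} + \left(1 + 36\right) = - \frac{3}{2} + 37 = \frac{71}{2} \approx 35.5$)
$\left(- 3 \left(-5 + \left(-2 + 2\right)\right) + S\right) + 70 \cdot 104 = \left(- 3 \left(-5 + \left(-2 + 2\right)\right) + \frac{71}{2}\right) + 70 \cdot 104 = \left(- 3 \left(-5 + 0\right) + \frac{71}{2}\right) + 7280 = \left(\left(-3\right) \left(-5\right) + \frac{71}{2}\right) + 7280 = \left(15 + \frac{71}{2}\right) + 7280 = \frac{101}{2} + 7280 = \frac{14661}{2}$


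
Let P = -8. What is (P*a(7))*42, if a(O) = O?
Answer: -2352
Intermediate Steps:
(P*a(7))*42 = -8*7*42 = -56*42 = -2352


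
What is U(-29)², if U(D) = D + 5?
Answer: 576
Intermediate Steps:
U(D) = 5 + D
U(-29)² = (5 - 29)² = (-24)² = 576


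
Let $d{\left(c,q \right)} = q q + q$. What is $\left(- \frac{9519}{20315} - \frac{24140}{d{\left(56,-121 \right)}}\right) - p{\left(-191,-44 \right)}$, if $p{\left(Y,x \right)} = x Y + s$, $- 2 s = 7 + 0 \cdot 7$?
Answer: $- \frac{61963900672}{7374345} \approx -8402.6$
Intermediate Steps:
$s = - \frac{7}{2}$ ($s = - \frac{7 + 0 \cdot 7}{2} = - \frac{7 + 0}{2} = \left(- \frac{1}{2}\right) 7 = - \frac{7}{2} \approx -3.5$)
$d{\left(c,q \right)} = q + q^{2}$ ($d{\left(c,q \right)} = q^{2} + q = q + q^{2}$)
$p{\left(Y,x \right)} = - \frac{7}{2} + Y x$ ($p{\left(Y,x \right)} = x Y - \frac{7}{2} = Y x - \frac{7}{2} = - \frac{7}{2} + Y x$)
$\left(- \frac{9519}{20315} - \frac{24140}{d{\left(56,-121 \right)}}\right) - p{\left(-191,-44 \right)} = \left(- \frac{9519}{20315} - \frac{24140}{\left(-121\right) \left(1 - 121\right)}\right) - \left(- \frac{7}{2} - -8404\right) = \left(\left(-9519\right) \frac{1}{20315} - \frac{24140}{\left(-121\right) \left(-120\right)}\right) - \left(- \frac{7}{2} + 8404\right) = \left(- \frac{9519}{20315} - \frac{24140}{14520}\right) - \frac{16801}{2} = \left(- \frac{9519}{20315} - \frac{1207}{726}\right) - \frac{16801}{2} = - \frac{31430999}{14748690} - \frac{16801}{2} = - \frac{61963900672}{7374345}$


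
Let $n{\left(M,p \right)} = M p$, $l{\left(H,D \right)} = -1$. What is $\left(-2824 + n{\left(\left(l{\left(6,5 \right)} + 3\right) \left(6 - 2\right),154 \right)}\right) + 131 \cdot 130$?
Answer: $15438$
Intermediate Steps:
$\left(-2824 + n{\left(\left(l{\left(6,5 \right)} + 3\right) \left(6 - 2\right),154 \right)}\right) + 131 \cdot 130 = \left(-2824 + \left(-1 + 3\right) \left(6 - 2\right) 154\right) + 131 \cdot 130 = \left(-2824 + 2 \left(6 - 2\right) 154\right) + 17030 = \left(-2824 + 2 \cdot 4 \cdot 154\right) + 17030 = \left(-2824 + 8 \cdot 154\right) + 17030 = \left(-2824 + 1232\right) + 17030 = -1592 + 17030 = 15438$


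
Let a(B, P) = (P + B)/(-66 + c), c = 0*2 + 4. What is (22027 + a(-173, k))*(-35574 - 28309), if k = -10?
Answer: -87255042731/62 ≈ -1.4073e+9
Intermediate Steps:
c = 4 (c = 0 + 4 = 4)
a(B, P) = -B/62 - P/62 (a(B, P) = (P + B)/(-66 + 4) = (B + P)/(-62) = (B + P)*(-1/62) = -B/62 - P/62)
(22027 + a(-173, k))*(-35574 - 28309) = (22027 + (-1/62*(-173) - 1/62*(-10)))*(-35574 - 28309) = (22027 + (173/62 + 5/31))*(-63883) = (22027 + 183/62)*(-63883) = (1365857/62)*(-63883) = -87255042731/62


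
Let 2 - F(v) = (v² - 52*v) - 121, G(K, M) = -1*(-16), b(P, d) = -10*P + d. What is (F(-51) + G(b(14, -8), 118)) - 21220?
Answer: -26334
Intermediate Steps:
b(P, d) = d - 10*P
G(K, M) = 16
F(v) = 123 - v² + 52*v (F(v) = 2 - ((v² - 52*v) - 121) = 2 - (-121 + v² - 52*v) = 2 + (121 - v² + 52*v) = 123 - v² + 52*v)
(F(-51) + G(b(14, -8), 118)) - 21220 = ((123 - 1*(-51)² + 52*(-51)) + 16) - 21220 = ((123 - 1*2601 - 2652) + 16) - 21220 = ((123 - 2601 - 2652) + 16) - 21220 = (-5130 + 16) - 21220 = -5114 - 21220 = -26334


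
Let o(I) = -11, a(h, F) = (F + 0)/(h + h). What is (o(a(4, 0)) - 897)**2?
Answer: 824464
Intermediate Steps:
a(h, F) = F/(2*h) (a(h, F) = F/((2*h)) = F*(1/(2*h)) = F/(2*h))
(o(a(4, 0)) - 897)**2 = (-11 - 897)**2 = (-908)**2 = 824464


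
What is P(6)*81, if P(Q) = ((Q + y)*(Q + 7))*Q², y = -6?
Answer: 0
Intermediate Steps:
P(Q) = Q²*(-6 + Q)*(7 + Q) (P(Q) = ((Q - 6)*(Q + 7))*Q² = ((-6 + Q)*(7 + Q))*Q² = Q²*(-6 + Q)*(7 + Q))
P(6)*81 = (6²*(-42 + 6 + 6²))*81 = (36*(-42 + 6 + 36))*81 = (36*0)*81 = 0*81 = 0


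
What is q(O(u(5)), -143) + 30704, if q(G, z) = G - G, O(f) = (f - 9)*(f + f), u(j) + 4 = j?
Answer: 30704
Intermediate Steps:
u(j) = -4 + j
O(f) = 2*f*(-9 + f) (O(f) = (-9 + f)*(2*f) = 2*f*(-9 + f))
q(G, z) = 0
q(O(u(5)), -143) + 30704 = 0 + 30704 = 30704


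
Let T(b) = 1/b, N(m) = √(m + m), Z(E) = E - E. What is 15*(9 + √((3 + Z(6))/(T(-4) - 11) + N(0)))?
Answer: 135 + 2*I*√15 ≈ 135.0 + 7.746*I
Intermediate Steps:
Z(E) = 0
N(m) = √2*√m (N(m) = √(2*m) = √2*√m)
15*(9 + √((3 + Z(6))/(T(-4) - 11) + N(0))) = 15*(9 + √((3 + 0)/(1/(-4) - 11) + √2*√0)) = 15*(9 + √(3/(-¼ - 11) + √2*0)) = 15*(9 + √(3/(-45/4) + 0)) = 15*(9 + √(3*(-4/45) + 0)) = 15*(9 + √(-4/15 + 0)) = 15*(9 + √(-4/15)) = 15*(9 + 2*I*√15/15) = 135 + 2*I*√15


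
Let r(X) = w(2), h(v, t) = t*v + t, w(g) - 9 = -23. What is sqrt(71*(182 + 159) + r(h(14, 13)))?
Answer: sqrt(24197) ≈ 155.55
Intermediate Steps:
w(g) = -14 (w(g) = 9 - 23 = -14)
h(v, t) = t + t*v
r(X) = -14
sqrt(71*(182 + 159) + r(h(14, 13))) = sqrt(71*(182 + 159) - 14) = sqrt(71*341 - 14) = sqrt(24211 - 14) = sqrt(24197)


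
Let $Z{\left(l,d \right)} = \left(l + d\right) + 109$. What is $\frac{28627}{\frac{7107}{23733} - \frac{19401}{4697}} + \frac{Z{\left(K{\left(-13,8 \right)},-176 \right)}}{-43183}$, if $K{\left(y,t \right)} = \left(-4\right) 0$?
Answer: $- \frac{45934659643760641}{6147277877594} \approx -7472.4$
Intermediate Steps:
$K{\left(y,t \right)} = 0$
$Z{\left(l,d \right)} = 109 + d + l$ ($Z{\left(l,d \right)} = \left(d + l\right) + 109 = 109 + d + l$)
$\frac{28627}{\frac{7107}{23733} - \frac{19401}{4697}} + \frac{Z{\left(K{\left(-13,8 \right)},-176 \right)}}{-43183} = \frac{28627}{\frac{7107}{23733} - \frac{19401}{4697}} + \frac{109 - 176 + 0}{-43183} = \frac{28627}{7107 \cdot \frac{1}{23733} - \frac{19401}{4697}} - - \frac{67}{43183} = \frac{28627}{\frac{2369}{7911} - \frac{19401}{4697}} + \frac{67}{43183} = \frac{28627}{- \frac{142354118}{37157967}} + \frac{67}{43183} = 28627 \left(- \frac{37157967}{142354118}\right) + \frac{67}{43183} = - \frac{1063721121309}{142354118} + \frac{67}{43183} = - \frac{45934659643760641}{6147277877594}$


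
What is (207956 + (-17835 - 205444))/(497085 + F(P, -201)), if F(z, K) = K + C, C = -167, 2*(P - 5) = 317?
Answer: -15323/496717 ≈ -0.030849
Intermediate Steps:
P = 327/2 (P = 5 + (1/2)*317 = 5 + 317/2 = 327/2 ≈ 163.50)
F(z, K) = -167 + K (F(z, K) = K - 167 = -167 + K)
(207956 + (-17835 - 205444))/(497085 + F(P, -201)) = (207956 + (-17835 - 205444))/(497085 + (-167 - 201)) = (207956 - 223279)/(497085 - 368) = -15323/496717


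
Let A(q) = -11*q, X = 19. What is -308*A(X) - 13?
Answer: 64359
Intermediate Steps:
-308*A(X) - 13 = -(-3388)*19 - 13 = -308*(-209) - 13 = 64372 - 13 = 64359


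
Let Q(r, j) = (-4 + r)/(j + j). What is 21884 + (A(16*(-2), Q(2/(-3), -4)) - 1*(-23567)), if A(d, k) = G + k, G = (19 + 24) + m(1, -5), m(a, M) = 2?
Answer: 545959/12 ≈ 45497.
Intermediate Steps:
G = 45 (G = (19 + 24) + 2 = 43 + 2 = 45)
Q(r, j) = (-4 + r)/(2*j) (Q(r, j) = (-4 + r)/((2*j)) = (-4 + r)*(1/(2*j)) = (-4 + r)/(2*j))
A(d, k) = 45 + k
21884 + (A(16*(-2), Q(2/(-3), -4)) - 1*(-23567)) = 21884 + ((45 + (1/2)*(-4 + 2/(-3))/(-4)) - 1*(-23567)) = 21884 + ((45 + (1/2)*(-1/4)*(-4 + 2*(-1/3))) + 23567) = 21884 + ((45 + (1/2)*(-1/4)*(-4 - 2/3)) + 23567) = 21884 + ((45 + (1/2)*(-1/4)*(-14/3)) + 23567) = 21884 + ((45 + 7/12) + 23567) = 21884 + (547/12 + 23567) = 21884 + 283351/12 = 545959/12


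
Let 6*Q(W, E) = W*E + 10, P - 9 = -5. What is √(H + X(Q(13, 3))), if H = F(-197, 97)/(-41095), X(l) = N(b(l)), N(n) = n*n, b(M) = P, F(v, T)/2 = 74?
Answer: 2*√6753675585/41095 ≈ 3.9995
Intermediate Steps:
F(v, T) = 148 (F(v, T) = 2*74 = 148)
P = 4 (P = 9 - 5 = 4)
b(M) = 4
N(n) = n²
Q(W, E) = 5/3 + E*W/6 (Q(W, E) = (W*E + 10)/6 = (E*W + 10)/6 = (10 + E*W)/6 = 5/3 + E*W/6)
X(l) = 16 (X(l) = 4² = 16)
H = -148/41095 (H = 148/(-41095) = 148*(-1/41095) = -148/41095 ≈ -0.0036014)
√(H + X(Q(13, 3))) = √(-148/41095 + 16) = √(657372/41095) = 2*√6753675585/41095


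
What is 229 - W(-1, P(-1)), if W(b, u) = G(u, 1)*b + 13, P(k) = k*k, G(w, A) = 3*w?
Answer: 219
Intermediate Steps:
P(k) = k²
W(b, u) = 13 + 3*b*u (W(b, u) = (3*u)*b + 13 = 3*b*u + 13 = 13 + 3*b*u)
229 - W(-1, P(-1)) = 229 - (13 + 3*(-1)*(-1)²) = 229 - (13 + 3*(-1)*1) = 229 - (13 - 3) = 229 - 1*10 = 229 - 10 = 219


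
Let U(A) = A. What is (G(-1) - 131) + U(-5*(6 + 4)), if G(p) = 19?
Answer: -162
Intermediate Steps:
(G(-1) - 131) + U(-5*(6 + 4)) = (19 - 131) - 5*(6 + 4) = -112 - 5*10 = -112 - 50 = -162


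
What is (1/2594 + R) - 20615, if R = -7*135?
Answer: -55926639/2594 ≈ -21560.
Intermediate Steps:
R = -945 (R = -1*945 = -945)
(1/2594 + R) - 20615 = (1/2594 - 945) - 20615 = -2451329/2594 - 20615 = -55926639/2594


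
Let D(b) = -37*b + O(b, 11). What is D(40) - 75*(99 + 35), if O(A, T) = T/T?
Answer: -11529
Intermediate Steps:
O(A, T) = 1
D(b) = 1 - 37*b (D(b) = -37*b + 1 = 1 - 37*b)
D(40) - 75*(99 + 35) = (1 - 37*40) - 75*(99 + 35) = (1 - 1480) - 75*134 = -1479 - 1*10050 = -1479 - 10050 = -11529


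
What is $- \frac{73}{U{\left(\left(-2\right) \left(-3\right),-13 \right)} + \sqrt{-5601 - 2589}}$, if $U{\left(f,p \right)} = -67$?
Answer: $\frac{4891}{12679} + \frac{219 i \sqrt{910}}{12679} \approx 0.38576 + 0.52105 i$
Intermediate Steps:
$- \frac{73}{U{\left(\left(-2\right) \left(-3\right),-13 \right)} + \sqrt{-5601 - 2589}} = - \frac{73}{-67 + \sqrt{-5601 - 2589}} = - \frac{73}{-67 + \sqrt{-8190}} = - \frac{73}{-67 + 3 i \sqrt{910}}$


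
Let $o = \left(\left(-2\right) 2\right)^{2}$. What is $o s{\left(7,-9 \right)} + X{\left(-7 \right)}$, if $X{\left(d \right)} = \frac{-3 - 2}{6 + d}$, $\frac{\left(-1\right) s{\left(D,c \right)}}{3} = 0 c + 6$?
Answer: $-283$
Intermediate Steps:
$s{\left(D,c \right)} = -18$ ($s{\left(D,c \right)} = - 3 \left(0 c + 6\right) = - 3 \left(0 + 6\right) = \left(-3\right) 6 = -18$)
$X{\left(d \right)} = - \frac{5}{6 + d}$
$o = 16$ ($o = \left(-4\right)^{2} = 16$)
$o s{\left(7,-9 \right)} + X{\left(-7 \right)} = 16 \left(-18\right) - \frac{5}{6 - 7} = -288 - \frac{5}{-1} = -288 - -5 = -288 + 5 = -283$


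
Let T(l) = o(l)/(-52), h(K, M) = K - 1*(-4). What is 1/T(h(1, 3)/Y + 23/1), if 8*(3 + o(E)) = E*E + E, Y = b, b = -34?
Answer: -480896/602403 ≈ -0.79830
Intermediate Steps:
Y = -34
o(E) = -3 + E/8 + E**2/8 (o(E) = -3 + (E*E + E)/8 = -3 + (E**2 + E)/8 = -3 + (E + E**2)/8 = -3 + (E/8 + E**2/8) = -3 + E/8 + E**2/8)
h(K, M) = 4 + K (h(K, M) = K + 4 = 4 + K)
T(l) = 3/52 - l/416 - l**2/416 (T(l) = (-3 + l/8 + l**2/8)/(-52) = (-3 + l/8 + l**2/8)*(-1/52) = 3/52 - l/416 - l**2/416)
1/T(h(1, 3)/Y + 23/1) = 1/(3/52 - ((4 + 1)/(-34) + 23/1)/416 - ((4 + 1)/(-34) + 23/1)**2/416) = 1/(3/52 - (5*(-1/34) + 23*1)/416 - (5*(-1/34) + 23*1)**2/416) = 1/(3/52 - (-5/34 + 23)/416 - (-5/34 + 23)**2/416) = 1/(3/52 - 1/416*777/34 - (777/34)**2/416) = 1/(3/52 - 777/14144 - 1/416*603729/1156) = 1/(3/52 - 777/14144 - 603729/480896) = 1/(-602403/480896) = -480896/602403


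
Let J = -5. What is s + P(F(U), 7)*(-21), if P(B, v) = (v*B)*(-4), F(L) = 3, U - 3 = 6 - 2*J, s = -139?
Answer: 1625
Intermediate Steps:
U = 19 (U = 3 + (6 - 2*(-5)) = 3 + (6 + 10) = 3 + 16 = 19)
P(B, v) = -4*B*v (P(B, v) = (B*v)*(-4) = -4*B*v)
s + P(F(U), 7)*(-21) = -139 - 4*3*7*(-21) = -139 - 84*(-21) = -139 + 1764 = 1625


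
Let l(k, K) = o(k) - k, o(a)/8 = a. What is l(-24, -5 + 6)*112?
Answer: -18816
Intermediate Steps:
o(a) = 8*a
l(k, K) = 7*k (l(k, K) = 8*k - k = 7*k)
l(-24, -5 + 6)*112 = (7*(-24))*112 = -168*112 = -18816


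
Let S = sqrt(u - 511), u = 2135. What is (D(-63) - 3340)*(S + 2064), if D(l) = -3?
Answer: -6899952 - 6686*sqrt(406) ≈ -7.0347e+6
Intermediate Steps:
S = 2*sqrt(406) (S = sqrt(2135 - 511) = sqrt(1624) = 2*sqrt(406) ≈ 40.299)
(D(-63) - 3340)*(S + 2064) = (-3 - 3340)*(2*sqrt(406) + 2064) = -3343*(2064 + 2*sqrt(406)) = -6899952 - 6686*sqrt(406)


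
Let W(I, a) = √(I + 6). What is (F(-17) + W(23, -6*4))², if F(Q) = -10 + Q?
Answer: (27 - √29)² ≈ 467.20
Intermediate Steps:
W(I, a) = √(6 + I)
(F(-17) + W(23, -6*4))² = ((-10 - 17) + √(6 + 23))² = (-27 + √29)²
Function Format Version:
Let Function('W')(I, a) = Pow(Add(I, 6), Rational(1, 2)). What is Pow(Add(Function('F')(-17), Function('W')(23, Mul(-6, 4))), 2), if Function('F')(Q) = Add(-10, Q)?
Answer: Pow(Add(27, Mul(-1, Pow(29, Rational(1, 2)))), 2) ≈ 467.20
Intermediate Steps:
Function('W')(I, a) = Pow(Add(6, I), Rational(1, 2))
Pow(Add(Function('F')(-17), Function('W')(23, Mul(-6, 4))), 2) = Pow(Add(Add(-10, -17), Pow(Add(6, 23), Rational(1, 2))), 2) = Pow(Add(-27, Pow(29, Rational(1, 2))), 2)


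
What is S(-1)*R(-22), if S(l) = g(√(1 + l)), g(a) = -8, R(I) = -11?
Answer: 88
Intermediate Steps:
S(l) = -8
S(-1)*R(-22) = -8*(-11) = 88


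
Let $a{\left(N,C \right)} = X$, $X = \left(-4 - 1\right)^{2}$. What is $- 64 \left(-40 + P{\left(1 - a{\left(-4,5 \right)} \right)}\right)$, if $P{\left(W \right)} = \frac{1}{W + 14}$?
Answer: $\frac{12832}{5} \approx 2566.4$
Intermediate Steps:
$X = 25$ ($X = \left(-5\right)^{2} = 25$)
$a{\left(N,C \right)} = 25$
$P{\left(W \right)} = \frac{1}{14 + W}$
$- 64 \left(-40 + P{\left(1 - a{\left(-4,5 \right)} \right)}\right) = - 64 \left(-40 + \frac{1}{14 + \left(1 - 25\right)}\right) = - 64 \left(-40 + \frac{1}{14 - 24}\right) = - 64 \left(-40 + \frac{1}{-10}\right) = - 64 \left(-40 - \frac{1}{10}\right) = \left(-64\right) \left(- \frac{401}{10}\right) = \frac{12832}{5}$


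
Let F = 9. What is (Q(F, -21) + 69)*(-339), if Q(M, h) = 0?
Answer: -23391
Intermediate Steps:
(Q(F, -21) + 69)*(-339) = (0 + 69)*(-339) = 69*(-339) = -23391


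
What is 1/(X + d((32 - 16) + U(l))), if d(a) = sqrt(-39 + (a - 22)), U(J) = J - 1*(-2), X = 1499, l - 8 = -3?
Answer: 1499/2247039 - I*sqrt(38)/2247039 ≈ 0.0006671 - 2.7433e-6*I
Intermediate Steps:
l = 5 (l = 8 - 3 = 5)
U(J) = 2 + J (U(J) = J + 2 = 2 + J)
d(a) = sqrt(-61 + a) (d(a) = sqrt(-39 + (-22 + a)) = sqrt(-61 + a))
1/(X + d((32 - 16) + U(l))) = 1/(1499 + sqrt(-61 + ((32 - 16) + (2 + 5)))) = 1/(1499 + sqrt(-61 + (16 + 7))) = 1/(1499 + sqrt(-61 + 23)) = 1/(1499 + sqrt(-38)) = 1/(1499 + I*sqrt(38))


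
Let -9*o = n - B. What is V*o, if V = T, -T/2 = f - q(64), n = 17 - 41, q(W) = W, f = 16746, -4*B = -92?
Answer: -1568108/9 ≈ -1.7423e+5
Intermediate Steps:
B = 23 (B = -¼*(-92) = 23)
n = -24
o = 47/9 (o = -(-24 - 1*23)/9 = -(-24 - 23)/9 = -⅑*(-47) = 47/9 ≈ 5.2222)
T = -33364 (T = -2*(16746 - 1*64) = -2*(16746 - 64) = -2*16682 = -33364)
V = -33364
V*o = -33364*47/9 = -1568108/9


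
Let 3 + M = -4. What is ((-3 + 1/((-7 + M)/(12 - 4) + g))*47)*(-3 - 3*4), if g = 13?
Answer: 6157/3 ≈ 2052.3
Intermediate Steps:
M = -7 (M = -3 - 4 = -7)
((-3 + 1/((-7 + M)/(12 - 4) + g))*47)*(-3 - 3*4) = ((-3 + 1/((-7 - 7)/(12 - 4) + 13))*47)*(-3 - 3*4) = ((-3 + 1/(-14/8 + 13))*47)*(-3 - 12) = ((-3 + 1/(-14*⅛ + 13))*47)*(-15) = ((-3 + 1/(-7/4 + 13))*47)*(-15) = ((-3 + 1/(45/4))*47)*(-15) = ((-3 + 4/45)*47)*(-15) = -131/45*47*(-15) = -6157/45*(-15) = 6157/3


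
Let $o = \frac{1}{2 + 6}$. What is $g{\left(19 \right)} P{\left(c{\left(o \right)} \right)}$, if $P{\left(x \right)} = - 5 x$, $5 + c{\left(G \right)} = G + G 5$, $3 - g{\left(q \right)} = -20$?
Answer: $\frac{1955}{4} \approx 488.75$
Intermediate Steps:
$g{\left(q \right)} = 23$ ($g{\left(q \right)} = 3 - -20 = 3 + 20 = 23$)
$o = \frac{1}{8} \approx 0.125$
$c{\left(G \right)} = -5 + 6 G$ ($c{\left(G \right)} = -5 + \left(G + G 5\right) = -5 + \left(G + 5 G\right) = -5 + 6 G$)
$g{\left(19 \right)} P{\left(c{\left(o \right)} \right)} = 23 \left(- 5 \left(-5 + 6 \cdot \frac{1}{8}\right)\right) = 23 \left(- 5 \left(-5 + \frac{3}{4}\right)\right) = 23 \left(\left(-5\right) \left(- \frac{17}{4}\right)\right) = 23 \cdot \frac{85}{4} = \frac{1955}{4}$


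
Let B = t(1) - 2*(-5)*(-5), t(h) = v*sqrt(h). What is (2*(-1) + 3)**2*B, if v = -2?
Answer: -52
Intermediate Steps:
t(h) = -2*sqrt(h)
B = -52 (B = -2*sqrt(1) - 2*(-5)*(-5) = -2*1 - (-10)*(-5) = -2 - 1*50 = -2 - 50 = -52)
(2*(-1) + 3)**2*B = (2*(-1) + 3)**2*(-52) = (-2 + 3)**2*(-52) = 1**2*(-52) = 1*(-52) = -52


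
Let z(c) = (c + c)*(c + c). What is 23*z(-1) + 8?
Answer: 100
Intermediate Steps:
z(c) = 4*c² (z(c) = (2*c)*(2*c) = 4*c²)
23*z(-1) + 8 = 23*(4*(-1)²) + 8 = 23*(4*1) + 8 = 23*4 + 8 = 92 + 8 = 100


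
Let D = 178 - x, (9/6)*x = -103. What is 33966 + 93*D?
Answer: 56906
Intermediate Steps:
x = -206/3 (x = (2/3)*(-103) = -206/3 ≈ -68.667)
D = 740/3 (D = 178 - 1*(-206/3) = 178 + 206/3 = 740/3 ≈ 246.67)
33966 + 93*D = 33966 + 93*(740/3) = 33966 + 22940 = 56906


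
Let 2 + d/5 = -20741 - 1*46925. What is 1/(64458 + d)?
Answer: -1/273882 ≈ -3.6512e-6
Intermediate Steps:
d = -338340 (d = -10 + 5*(-20741 - 1*46925) = -10 + 5*(-20741 - 46925) = -10 + 5*(-67666) = -10 - 338330 = -338340)
1/(64458 + d) = 1/(64458 - 338340) = 1/(-273882) = -1/273882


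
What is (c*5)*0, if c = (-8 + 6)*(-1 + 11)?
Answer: 0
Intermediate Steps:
c = -20 (c = -2*10 = -20)
(c*5)*0 = -20*5*0 = -100*0 = 0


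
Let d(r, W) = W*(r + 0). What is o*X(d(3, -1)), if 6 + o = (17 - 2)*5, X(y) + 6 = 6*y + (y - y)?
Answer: -1656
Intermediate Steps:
d(r, W) = W*r
X(y) = -6 + 6*y (X(y) = -6 + (6*y + (y - y)) = -6 + (6*y + 0) = -6 + 6*y)
o = 69 (o = -6 + (17 - 2)*5 = -6 + 15*5 = -6 + 75 = 69)
o*X(d(3, -1)) = 69*(-6 + 6*(-1*3)) = 69*(-6 + 6*(-3)) = 69*(-6 - 18) = 69*(-24) = -1656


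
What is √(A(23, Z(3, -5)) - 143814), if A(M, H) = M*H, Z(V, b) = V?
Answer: 37*I*√105 ≈ 379.14*I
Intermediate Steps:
A(M, H) = H*M
√(A(23, Z(3, -5)) - 143814) = √(3*23 - 143814) = √(69 - 143814) = √(-143745) = 37*I*√105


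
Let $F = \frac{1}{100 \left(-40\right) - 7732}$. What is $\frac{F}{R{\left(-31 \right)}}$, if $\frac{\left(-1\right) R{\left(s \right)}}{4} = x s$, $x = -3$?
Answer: $\frac{1}{4364304} \approx 2.2913 \cdot 10^{-7}$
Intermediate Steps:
$R{\left(s \right)} = 12 s$ ($R{\left(s \right)} = - 4 \left(- 3 s\right) = 12 s$)
$F = - \frac{1}{11732}$ ($F = \frac{1}{-4000 - 7732} = \frac{1}{-11732} = - \frac{1}{11732} \approx -8.5237 \cdot 10^{-5}$)
$\frac{F}{R{\left(-31 \right)}} = - \frac{1}{11732 \cdot 12 \left(-31\right)} = - \frac{1}{11732 \left(-372\right)} = \left(- \frac{1}{11732}\right) \left(- \frac{1}{372}\right) = \frac{1}{4364304}$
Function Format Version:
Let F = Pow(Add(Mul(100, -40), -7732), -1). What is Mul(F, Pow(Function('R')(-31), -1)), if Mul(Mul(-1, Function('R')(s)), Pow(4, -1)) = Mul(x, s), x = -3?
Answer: Rational(1, 4364304) ≈ 2.2913e-7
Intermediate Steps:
Function('R')(s) = Mul(12, s) (Function('R')(s) = Mul(-4, Mul(-3, s)) = Mul(12, s))
F = Rational(-1, 11732) (F = Pow(Add(-4000, -7732), -1) = Pow(-11732, -1) = Rational(-1, 11732) ≈ -8.5237e-5)
Mul(F, Pow(Function('R')(-31), -1)) = Mul(Rational(-1, 11732), Pow(Mul(12, -31), -1)) = Mul(Rational(-1, 11732), Pow(-372, -1)) = Mul(Rational(-1, 11732), Rational(-1, 372)) = Rational(1, 4364304)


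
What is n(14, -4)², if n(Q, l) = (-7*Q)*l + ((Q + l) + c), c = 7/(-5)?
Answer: 4012009/25 ≈ 1.6048e+5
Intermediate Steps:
c = -7/5 (c = 7*(-⅕) = -7/5 ≈ -1.4000)
n(Q, l) = -7/5 + Q + l - 7*Q*l (n(Q, l) = (-7*Q)*l + ((Q + l) - 7/5) = -7*Q*l + (-7/5 + Q + l) = -7/5 + Q + l - 7*Q*l)
n(14, -4)² = (-7/5 + 14 - 4 - 7*14*(-4))² = (-7/5 + 14 - 4 + 392)² = (2003/5)² = 4012009/25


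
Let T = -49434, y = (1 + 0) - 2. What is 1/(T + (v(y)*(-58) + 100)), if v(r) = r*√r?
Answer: -24667/1216923460 - 29*I/1216923460 ≈ -2.027e-5 - 2.3831e-8*I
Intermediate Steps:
y = -1 (y = 1 - 2 = -1)
v(r) = r^(3/2)
1/(T + (v(y)*(-58) + 100)) = 1/(-49434 + ((-1)^(3/2)*(-58) + 100)) = 1/(-49434 + (-I*(-58) + 100)) = 1/(-49434 + (58*I + 100)) = 1/(-49434 + (100 + 58*I)) = 1/(-49334 + 58*I) = (-49334 - 58*I)/2433846920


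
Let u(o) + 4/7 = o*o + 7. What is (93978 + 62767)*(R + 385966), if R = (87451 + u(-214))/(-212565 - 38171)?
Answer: 53091730950385605/877576 ≈ 6.0498e+10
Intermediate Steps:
u(o) = 45/7 + o² (u(o) = -4/7 + (o*o + 7) = -4/7 + (o² + 7) = -4/7 + (7 + o²) = 45/7 + o²)
R = -466387/877576 (R = (87451 + (45/7 + (-214)²))/(-212565 - 38171) = (87451 + (45/7 + 45796))/(-250736) = (87451 + 320617/7)*(-1/250736) = (932774/7)*(-1/250736) = -466387/877576 ≈ -0.53145)
(93978 + 62767)*(R + 385966) = (93978 + 62767)*(-466387/877576 + 385966) = 156745*(338714032029/877576) = 53091730950385605/877576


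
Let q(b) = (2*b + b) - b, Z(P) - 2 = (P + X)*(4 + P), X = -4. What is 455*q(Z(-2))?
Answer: -9100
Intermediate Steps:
Z(P) = 2 + (-4 + P)*(4 + P) (Z(P) = 2 + (P - 4)*(4 + P) = 2 + (-4 + P)*(4 + P))
q(b) = 2*b (q(b) = 3*b - b = 2*b)
455*q(Z(-2)) = 455*(2*(-14 + (-2)²)) = 455*(2*(-14 + 4)) = 455*(2*(-10)) = 455*(-20) = -9100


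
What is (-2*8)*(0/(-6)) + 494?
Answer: 494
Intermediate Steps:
(-2*8)*(0/(-6)) + 494 = -0*(-1)/6 + 494 = -16*0 + 494 = 0 + 494 = 494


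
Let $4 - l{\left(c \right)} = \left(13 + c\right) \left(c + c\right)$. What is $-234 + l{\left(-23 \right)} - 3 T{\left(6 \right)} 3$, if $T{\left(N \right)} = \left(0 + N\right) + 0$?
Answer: $24390$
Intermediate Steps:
$T{\left(N \right)} = N$ ($T{\left(N \right)} = N + 0 = N$)
$l{\left(c \right)} = 4 - 2 c \left(13 + c\right)$ ($l{\left(c \right)} = 4 - \left(13 + c\right) \left(c + c\right) = 4 - \left(13 + c\right) 2 c = 4 - 2 c \left(13 + c\right)$)
$-234 + l{\left(-23 \right)} - 3 T{\left(6 \right)} 3 = -234 + \left(4 - -598 - 2 \left(-23\right)^{2}\right) \left(-3\right) 6 \cdot 3 = -234 + \left(4 + 598 - 1058\right) \left(\left(-18\right) 3\right) = -234 + \left(4 + 598 - 1058\right) \left(-54\right) = -234 - -24624 = -234 + 24624 = 24390$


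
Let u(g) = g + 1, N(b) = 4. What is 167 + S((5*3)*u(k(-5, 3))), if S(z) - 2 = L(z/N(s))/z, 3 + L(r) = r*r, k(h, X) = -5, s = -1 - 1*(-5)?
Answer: 1653/10 ≈ 165.30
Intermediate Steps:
s = 4 (s = -1 + 5 = 4)
L(r) = -3 + r² (L(r) = -3 + r*r = -3 + r²)
u(g) = 1 + g
S(z) = 2 + (-3 + z²/16)/z (S(z) = 2 + (-3 + (z/4)²)/z = 2 + (-3 + z²/16)/z)
167 + S((5*3)*u(k(-5, 3))) = 167 + (2 - 3*1/(15*(1 - 5)) + ((5*3)*(1 - 5))/16) = 167 + (2 - 3/(15*(-4)) + (15*(-4))/16) = 167 + (2 - 3/(-60) + (1/16)*(-60)) = 167 + (2 - 3*(-1/60) - 15/4) = 167 + (2 + 1/20 - 15/4) = 167 - 17/10 = 1653/10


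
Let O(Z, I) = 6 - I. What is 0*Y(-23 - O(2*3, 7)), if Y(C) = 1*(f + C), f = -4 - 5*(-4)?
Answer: 0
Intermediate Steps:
f = 16 (f = -4 + 20 = 16)
Y(C) = 16 + C (Y(C) = 1*(16 + C) = 16 + C)
0*Y(-23 - O(2*3, 7)) = 0*(16 + (-23 - (6 - 1*7))) = 0*(16 + (-23 - (6 - 7))) = 0*(16 + (-23 - 1*(-1))) = 0*(16 + (-23 + 1)) = 0*(16 - 22) = 0*(-6) = 0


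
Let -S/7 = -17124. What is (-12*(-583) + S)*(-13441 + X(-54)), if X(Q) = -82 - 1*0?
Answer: -1715581872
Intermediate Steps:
S = 119868 (S = -7*(-17124) = 119868)
X(Q) = -82 (X(Q) = -82 + 0 = -82)
(-12*(-583) + S)*(-13441 + X(-54)) = (-12*(-583) + 119868)*(-13441 - 82) = (6996 + 119868)*(-13523) = 126864*(-13523) = -1715581872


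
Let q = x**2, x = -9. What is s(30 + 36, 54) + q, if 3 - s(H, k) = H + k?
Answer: -36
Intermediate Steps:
s(H, k) = 3 - H - k (s(H, k) = 3 - (H + k) = 3 + (-H - k) = 3 - H - k)
q = 81 (q = (-9)**2 = 81)
s(30 + 36, 54) + q = (3 - (30 + 36) - 1*54) + 81 = (3 - 1*66 - 54) + 81 = (3 - 66 - 54) + 81 = -117 + 81 = -36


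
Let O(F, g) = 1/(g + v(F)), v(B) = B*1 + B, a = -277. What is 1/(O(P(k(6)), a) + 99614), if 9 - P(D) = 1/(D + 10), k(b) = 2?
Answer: 1555/154899764 ≈ 1.0039e-5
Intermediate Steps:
v(B) = 2*B (v(B) = B + B = 2*B)
P(D) = 9 - 1/(10 + D) (P(D) = 9 - 1/(D + 10) = 9 - 1/(10 + D))
O(F, g) = 1/(g + 2*F)
1/(O(P(k(6)), a) + 99614) = 1/(1/(-277 + 2*((89 + 9*2)/(10 + 2))) + 99614) = 1/(1/(-277 + 2*((89 + 18)/12)) + 99614) = 1/(1/(-277 + 2*((1/12)*107)) + 99614) = 1/(1/(-277 + 2*(107/12)) + 99614) = 1/(1/(-277 + 107/6) + 99614) = 1/(1/(-1555/6) + 99614) = 1/(-6/1555 + 99614) = 1/(154899764/1555) = 1555/154899764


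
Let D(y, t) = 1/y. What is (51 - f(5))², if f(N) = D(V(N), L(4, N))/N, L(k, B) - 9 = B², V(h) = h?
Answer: 1623076/625 ≈ 2596.9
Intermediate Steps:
L(k, B) = 9 + B²
f(N) = N⁻² (f(N) = 1/(N*N) = N⁻²)
(51 - f(5))² = (51 - 1/5²)² = (51 - 1*1/25)² = (51 - 1/25)² = (1274/25)² = 1623076/625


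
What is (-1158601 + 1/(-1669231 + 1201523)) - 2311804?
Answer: -1623136181741/467708 ≈ -3.4704e+6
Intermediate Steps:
(-1158601 + 1/(-1669231 + 1201523)) - 2311804 = (-1158601 + 1/(-467708)) - 2311804 = (-1158601 - 1/467708) - 2311804 = -541886956509/467708 - 2311804 = -1623136181741/467708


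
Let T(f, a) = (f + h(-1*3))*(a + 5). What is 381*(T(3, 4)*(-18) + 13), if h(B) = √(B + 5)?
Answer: -180213 - 61722*√2 ≈ -2.6750e+5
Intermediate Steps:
h(B) = √(5 + B)
T(f, a) = (5 + a)*(f + √2) (T(f, a) = (f + √(5 - 1*3))*(a + 5) = (f + √(5 - 3))*(5 + a) = (f + √2)*(5 + a) = (5 + a)*(f + √2))
381*(T(3, 4)*(-18) + 13) = 381*((5*3 + 5*√2 + 4*3 + 4*√2)*(-18) + 13) = 381*((15 + 5*√2 + 12 + 4*√2)*(-18) + 13) = 381*((27 + 9*√2)*(-18) + 13) = 381*((-486 - 162*√2) + 13) = 381*(-473 - 162*√2) = -180213 - 61722*√2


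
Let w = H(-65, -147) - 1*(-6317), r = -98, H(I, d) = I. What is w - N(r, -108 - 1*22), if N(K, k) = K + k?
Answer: 6480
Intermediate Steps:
w = 6252 (w = -65 - 1*(-6317) = -65 + 6317 = 6252)
w - N(r, -108 - 1*22) = 6252 - (-98 + (-108 - 1*22)) = 6252 - (-98 + (-108 - 22)) = 6252 - (-98 - 130) = 6252 - 1*(-228) = 6252 + 228 = 6480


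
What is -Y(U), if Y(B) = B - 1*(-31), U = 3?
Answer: -34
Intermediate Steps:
Y(B) = 31 + B (Y(B) = B + 31 = 31 + B)
-Y(U) = -(31 + 3) = -1*34 = -34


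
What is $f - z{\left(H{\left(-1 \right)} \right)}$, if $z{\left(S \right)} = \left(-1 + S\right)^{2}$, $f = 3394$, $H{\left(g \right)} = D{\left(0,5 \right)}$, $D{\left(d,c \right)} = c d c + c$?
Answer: $3378$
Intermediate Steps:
$D{\left(d,c \right)} = c + d c^{2}$ ($D{\left(d,c \right)} = d c^{2} + c = c + d c^{2}$)
$H{\left(g \right)} = 5$ ($H{\left(g \right)} = 5 \left(1 + 5 \cdot 0\right) = 5 \left(1 + 0\right) = 5 \cdot 1 = 5$)
$f - z{\left(H{\left(-1 \right)} \right)} = 3394 - \left(-1 + 5\right)^{2} = 3394 - 4^{2} = 3394 - 16 = 3378$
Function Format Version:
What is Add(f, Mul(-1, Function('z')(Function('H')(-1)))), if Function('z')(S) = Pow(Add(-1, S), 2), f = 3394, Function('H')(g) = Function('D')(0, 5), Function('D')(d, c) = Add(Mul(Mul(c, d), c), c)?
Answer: 3378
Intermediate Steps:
Function('D')(d, c) = Add(c, Mul(d, Pow(c, 2))) (Function('D')(d, c) = Add(Mul(d, Pow(c, 2)), c) = Add(c, Mul(d, Pow(c, 2))))
Function('H')(g) = 5 (Function('H')(g) = Mul(5, Add(1, Mul(5, 0))) = Mul(5, Add(1, 0)) = Mul(5, 1) = 5)
Add(f, Mul(-1, Function('z')(Function('H')(-1)))) = Add(3394, Mul(-1, Pow(Add(-1, 5), 2))) = Add(3394, Mul(-1, Pow(4, 2))) = Add(3394, Mul(-1, 16)) = Add(3394, -16) = 3378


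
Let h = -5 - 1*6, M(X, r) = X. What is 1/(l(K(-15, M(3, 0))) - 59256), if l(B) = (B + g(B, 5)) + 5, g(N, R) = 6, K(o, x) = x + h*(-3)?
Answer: -1/59209 ≈ -1.6889e-5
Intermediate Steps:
h = -11 (h = -5 - 6 = -11)
K(o, x) = 33 + x (K(o, x) = x - 11*(-3) = x + 33 = 33 + x)
l(B) = 11 + B (l(B) = (B + 6) + 5 = (6 + B) + 5 = 11 + B)
1/(l(K(-15, M(3, 0))) - 59256) = 1/((11 + (33 + 3)) - 59256) = 1/((11 + 36) - 59256) = 1/(47 - 59256) = 1/(-59209) = -1/59209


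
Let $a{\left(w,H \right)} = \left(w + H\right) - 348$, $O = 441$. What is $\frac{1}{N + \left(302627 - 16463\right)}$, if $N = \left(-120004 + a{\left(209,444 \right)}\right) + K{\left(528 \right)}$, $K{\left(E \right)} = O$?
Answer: $\frac{1}{166906} \approx 5.9914 \cdot 10^{-6}$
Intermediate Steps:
$K{\left(E \right)} = 441$
$a{\left(w,H \right)} = -348 + H + w$ ($a{\left(w,H \right)} = \left(H + w\right) - 348 = -348 + H + w$)
$N = -119258$ ($N = \left(-120004 + \left(-348 + 444 + 209\right)\right) + 441 = \left(-120004 + 305\right) + 441 = -119699 + 441 = -119258$)
$\frac{1}{N + \left(302627 - 16463\right)} = \frac{1}{-119258 + \left(302627 - 16463\right)} = \frac{1}{-119258 + 286164} = \frac{1}{166906}$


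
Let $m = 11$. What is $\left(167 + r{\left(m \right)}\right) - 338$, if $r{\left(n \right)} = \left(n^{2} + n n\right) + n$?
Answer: $82$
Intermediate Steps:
$r{\left(n \right)} = n + 2 n^{2}$ ($r{\left(n \right)} = \left(n^{2} + n^{2}\right) + n = 2 n^{2} + n = n + 2 n^{2}$)
$\left(167 + r{\left(m \right)}\right) - 338 = \left(167 + 11 \left(1 + 2 \cdot 11\right)\right) - 338 = \left(167 + 11 \left(1 + 22\right)\right) - 338 = \left(167 + 11 \cdot 23\right) - 338 = \left(167 + 253\right) - 338 = 420 - 338 = 82$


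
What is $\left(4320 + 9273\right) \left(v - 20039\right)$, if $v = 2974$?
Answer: $-231964545$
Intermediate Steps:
$\left(4320 + 9273\right) \left(v - 20039\right) = \left(4320 + 9273\right) \left(2974 - 20039\right) = 13593 \left(-17065\right) = -231964545$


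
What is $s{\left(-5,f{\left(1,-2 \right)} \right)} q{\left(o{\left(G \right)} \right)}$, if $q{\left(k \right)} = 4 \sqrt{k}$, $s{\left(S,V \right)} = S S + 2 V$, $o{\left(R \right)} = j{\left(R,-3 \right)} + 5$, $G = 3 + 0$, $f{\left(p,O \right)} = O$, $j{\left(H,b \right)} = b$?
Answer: $84 \sqrt{2} \approx 118.79$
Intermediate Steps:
$G = 3$
$o{\left(R \right)} = 2$ ($o{\left(R \right)} = -3 + 5 = 2$)
$s{\left(S,V \right)} = S^{2} + 2 V$
$s{\left(-5,f{\left(1,-2 \right)} \right)} q{\left(o{\left(G \right)} \right)} = \left(\left(-5\right)^{2} + 2 \left(-2\right)\right) 4 \sqrt{2} = \left(25 - 4\right) 4 \sqrt{2} = 21 \cdot 4 \sqrt{2} = 84 \sqrt{2}$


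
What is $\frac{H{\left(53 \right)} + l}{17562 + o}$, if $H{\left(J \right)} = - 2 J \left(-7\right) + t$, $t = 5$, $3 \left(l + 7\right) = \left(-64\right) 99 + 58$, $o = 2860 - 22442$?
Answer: $\frac{2029}{3030} \approx 0.66964$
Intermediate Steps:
$o = -19582$
$l = - \frac{6299}{3}$ ($l = -7 + \frac{\left(-64\right) 99 + 58}{3} = -7 + \frac{-6336 + 58}{3} = -7 + \frac{1}{3} \left(-6278\right) = -7 - \frac{6278}{3} = - \frac{6299}{3} \approx -2099.7$)
$H{\left(J \right)} = 5 + 14 J$ ($H{\left(J \right)} = - 2 J \left(-7\right) + 5 = 14 J + 5 = 5 + 14 J$)
$\frac{H{\left(53 \right)} + l}{17562 + o} = \frac{\left(5 + 14 \cdot 53\right) - \frac{6299}{3}}{17562 - 19582} = \frac{\left(5 + 742\right) - \frac{6299}{3}}{-2020} = \left(747 - \frac{6299}{3}\right) \left(- \frac{1}{2020}\right) = \left(- \frac{4058}{3}\right) \left(- \frac{1}{2020}\right) = \frac{2029}{3030}$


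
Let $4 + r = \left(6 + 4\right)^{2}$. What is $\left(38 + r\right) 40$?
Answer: $5360$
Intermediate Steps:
$r = 96$ ($r = -4 + \left(6 + 4\right)^{2} = -4 + 10^{2} = -4 + 100 = 96$)
$\left(38 + r\right) 40 = \left(38 + 96\right) 40 = 134 \cdot 40 = 5360$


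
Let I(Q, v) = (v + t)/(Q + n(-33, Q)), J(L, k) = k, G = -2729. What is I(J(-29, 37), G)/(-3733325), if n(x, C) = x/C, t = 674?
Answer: 15207/997544440 ≈ 1.5244e-5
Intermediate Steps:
I(Q, v) = (674 + v)/(Q - 33/Q) (I(Q, v) = (v + 674)/(Q - 33/Q) = (674 + v)/(Q - 33/Q))
I(J(-29, 37), G)/(-3733325) = (37*(674 - 2729)/(-33 + 37**2))/(-3733325) = (37*(-2055)/(-33 + 1369))*(-1/3733325) = (37*(-2055)/1336)*(-1/3733325) = (37*(1/1336)*(-2055))*(-1/3733325) = -76035/1336*(-1/3733325) = 15207/997544440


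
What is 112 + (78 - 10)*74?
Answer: 5144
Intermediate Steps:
112 + (78 - 10)*74 = 112 + 68*74 = 112 + 5032 = 5144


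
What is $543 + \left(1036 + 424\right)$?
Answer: $2003$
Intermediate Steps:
$543 + \left(1036 + 424\right) = 543 + 1460 = 2003$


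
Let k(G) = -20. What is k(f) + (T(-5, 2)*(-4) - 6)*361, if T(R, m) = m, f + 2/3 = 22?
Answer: -5074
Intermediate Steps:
f = 64/3 (f = -2/3 + 22 = 64/3 ≈ 21.333)
k(f) + (T(-5, 2)*(-4) - 6)*361 = -20 + (2*(-4) - 6)*361 = -20 + (-8 - 6)*361 = -20 - 14*361 = -20 - 5054 = -5074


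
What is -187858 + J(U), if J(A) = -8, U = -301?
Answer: -187866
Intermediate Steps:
-187858 + J(U) = -187858 - 8 = -187866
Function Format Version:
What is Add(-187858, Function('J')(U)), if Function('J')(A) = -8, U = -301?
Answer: -187866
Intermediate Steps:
Add(-187858, Function('J')(U)) = Add(-187858, -8) = -187866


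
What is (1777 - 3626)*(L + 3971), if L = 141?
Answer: -7603088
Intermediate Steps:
(1777 - 3626)*(L + 3971) = (1777 - 3626)*(141 + 3971) = -1849*4112 = -7603088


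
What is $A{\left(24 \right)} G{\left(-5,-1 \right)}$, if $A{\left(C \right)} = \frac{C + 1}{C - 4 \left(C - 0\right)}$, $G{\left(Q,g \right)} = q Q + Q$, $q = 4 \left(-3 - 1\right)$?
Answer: $- \frac{625}{24} \approx -26.042$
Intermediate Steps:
$q = -16$ ($q = 4 \left(-4\right) = -16$)
$G{\left(Q,g \right)} = - 15 Q$ ($G{\left(Q,g \right)} = - 16 Q + Q = - 15 Q$)
$A{\left(C \right)} = - \frac{1 + C}{3 C}$ ($A{\left(C \right)} = \frac{1 + C}{C - 4 \left(C + 0\right)} = \frac{1 + C}{C - 4 C} = \frac{1 + C}{\left(-3\right) C} = \left(1 + C\right) \left(- \frac{1}{3 C}\right) = - \frac{1 + C}{3 C}$)
$A{\left(24 \right)} G{\left(-5,-1 \right)} = \frac{-1 - 24}{3 \cdot 24} \left(\left(-15\right) \left(-5\right)\right) = \frac{1}{3} \cdot \frac{1}{24} \left(-1 - 24\right) 75 = \frac{1}{3} \cdot \frac{1}{24} \left(-25\right) 75 = \left(- \frac{25}{72}\right) 75 = - \frac{625}{24}$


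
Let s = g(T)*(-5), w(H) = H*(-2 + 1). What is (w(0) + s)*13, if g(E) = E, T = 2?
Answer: -130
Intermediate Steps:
w(H) = -H (w(H) = H*(-1) = -H)
s = -10 (s = 2*(-5) = -10)
(w(0) + s)*13 = (-1*0 - 10)*13 = (0 - 10)*13 = -10*13 = -130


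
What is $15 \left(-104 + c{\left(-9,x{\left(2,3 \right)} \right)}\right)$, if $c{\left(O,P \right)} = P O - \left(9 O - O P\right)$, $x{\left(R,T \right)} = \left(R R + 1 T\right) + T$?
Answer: $-3045$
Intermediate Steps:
$x{\left(R,T \right)} = R^{2} + 2 T$ ($x{\left(R,T \right)} = \left(R^{2} + T\right) + T = \left(T + R^{2}\right) + T = R^{2} + 2 T$)
$c{\left(O,P \right)} = - 9 O + 2 O P$ ($c{\left(O,P \right)} = O P + \left(- 9 O + O P\right) = - 9 O + 2 O P$)
$15 \left(-104 + c{\left(-9,x{\left(2,3 \right)} \right)}\right) = 15 \left(-104 - 9 \left(-9 + 2 \left(2^{2} + 2 \cdot 3\right)\right)\right) = 15 \left(-104 - 9 \left(-9 + 2 \left(4 + 6\right)\right)\right) = 15 \left(-104 - 9 \left(-9 + 2 \cdot 10\right)\right) = 15 \left(-104 - 9 \left(-9 + 20\right)\right) = 15 \left(-104 - 99\right) = 15 \left(-203\right) = -3045$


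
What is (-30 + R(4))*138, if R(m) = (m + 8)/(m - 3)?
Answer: -2484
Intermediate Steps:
R(m) = (8 + m)/(-3 + m)
(-30 + R(4))*138 = (-30 + (8 + 4)/(-3 + 4))*138 = (-30 + 12/1)*138 = (-30 + 1*12)*138 = (-30 + 12)*138 = -18*138 = -2484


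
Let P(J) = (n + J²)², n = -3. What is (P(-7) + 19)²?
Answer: 4558225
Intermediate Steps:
P(J) = (-3 + J²)²
(P(-7) + 19)² = ((-3 + (-7)²)² + 19)² = ((-3 + 49)² + 19)² = (46² + 19)² = (2116 + 19)² = 2135² = 4558225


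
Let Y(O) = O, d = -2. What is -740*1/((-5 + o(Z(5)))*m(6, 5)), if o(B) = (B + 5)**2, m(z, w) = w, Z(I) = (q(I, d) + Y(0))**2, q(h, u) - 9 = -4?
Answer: -148/895 ≈ -0.16536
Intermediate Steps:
q(h, u) = 5 (q(h, u) = 9 - 4 = 5)
Z(I) = 25 (Z(I) = (5 + 0)**2 = 5**2 = 25)
o(B) = (5 + B)**2
-740*1/((-5 + o(Z(5)))*m(6, 5)) = -740*1/(5*(-5 + (5 + 25)**2)) = -740*1/(5*(-5 + 30**2)) = -740*1/(5*(-5 + 900)) = -740/(895*5) = -740/4475 = -740*1/4475 = -148/895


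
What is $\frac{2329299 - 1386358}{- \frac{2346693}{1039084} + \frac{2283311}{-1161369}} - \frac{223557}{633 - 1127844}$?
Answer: $- \frac{427552041274586649470453}{1915480334443167817} \approx -2.2321 \cdot 10^{5}$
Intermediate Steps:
$\frac{2329299 - 1386358}{- \frac{2346693}{1039084} + \frac{2283311}{-1161369}} - \frac{223557}{633 - 1127844} = \frac{942941}{\left(-2346693\right) \frac{1}{1039084} + 2283311 \left(- \frac{1}{1161369}\right)} - \frac{223557}{633 - 1127844} = \frac{942941}{- \frac{2346693}{1039084} - \frac{2283311}{1161369}} - \frac{223557}{-1127211} = \frac{942941}{- \frac{5097928429841}{1206759945996}} - - \frac{74519}{375737} = 942941 \left(- \frac{1206759945996}{5097928429841}\right) + \frac{74519}{375737} = - \frac{1137903430237414236}{5097928429841} + \frac{74519}{375737} = - \frac{427552041274586649470453}{1915480334443167817}$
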